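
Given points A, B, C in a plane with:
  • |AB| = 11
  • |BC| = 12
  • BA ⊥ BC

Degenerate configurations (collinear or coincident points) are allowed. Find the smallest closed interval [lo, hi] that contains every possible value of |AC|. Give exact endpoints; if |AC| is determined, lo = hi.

|AB| ∈ {11}
|BC| ∈ {12}
|AC| ∈ {√(265)}

|AC| = √(265)  (≈ 16.2788)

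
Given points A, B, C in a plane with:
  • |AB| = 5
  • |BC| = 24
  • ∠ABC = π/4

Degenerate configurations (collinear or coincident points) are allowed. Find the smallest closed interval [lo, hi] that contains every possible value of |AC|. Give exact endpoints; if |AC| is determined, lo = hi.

|AB| ∈ {5}
|BC| ∈ {24}
|AC| ∈ {√(601 - 120·√(2))}

|AC| = √(601 - 120·√(2))  (≈ 20.7676)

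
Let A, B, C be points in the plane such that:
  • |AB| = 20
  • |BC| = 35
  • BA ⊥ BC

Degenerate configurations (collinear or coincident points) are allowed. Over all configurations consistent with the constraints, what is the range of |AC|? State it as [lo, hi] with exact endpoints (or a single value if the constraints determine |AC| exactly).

|AB| ∈ {20}
|BC| ∈ {35}
|AC| ∈ {5·√(65)}

|AC| = 5·√(65)  (≈ 40.3113)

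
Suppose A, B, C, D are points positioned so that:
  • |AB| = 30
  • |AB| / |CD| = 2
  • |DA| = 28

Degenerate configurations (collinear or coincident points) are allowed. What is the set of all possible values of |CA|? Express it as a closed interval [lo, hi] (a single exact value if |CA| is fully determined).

|AB| ∈ {30}
|AD| ∈ {28}
|CD| ∈ {15}
|BD| ∈ [2, 58]
|AC| ∈ [13, 43]
|BC| ∈ [0, 73]

|CA| ∈ [13, 43]  (≈ [13.0000, 43.0000])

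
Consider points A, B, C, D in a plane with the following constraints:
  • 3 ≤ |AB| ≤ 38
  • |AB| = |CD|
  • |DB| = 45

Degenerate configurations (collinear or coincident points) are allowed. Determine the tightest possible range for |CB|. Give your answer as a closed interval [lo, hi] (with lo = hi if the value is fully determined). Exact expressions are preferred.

|CB| ∈ [7, 83]  (≈ [7.0000, 83.0000])

|AB| ∈ [3, 38]
|BD| ∈ {45}
|CD| ∈ [3, 38]
|AD| ∈ [7, 83]
|BC| ∈ [7, 83]
|AC| ∈ [0, 121]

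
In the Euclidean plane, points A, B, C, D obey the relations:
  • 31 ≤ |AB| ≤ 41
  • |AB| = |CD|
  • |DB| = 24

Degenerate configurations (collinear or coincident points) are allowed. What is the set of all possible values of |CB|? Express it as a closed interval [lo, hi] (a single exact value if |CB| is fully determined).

|AB| ∈ [31, 41]
|BD| ∈ {24}
|CD| ∈ [31, 41]
|AD| ∈ [7, 65]
|BC| ∈ [7, 65]
|AC| ∈ [0, 106]

|CB| ∈ [7, 65]  (≈ [7.0000, 65.0000])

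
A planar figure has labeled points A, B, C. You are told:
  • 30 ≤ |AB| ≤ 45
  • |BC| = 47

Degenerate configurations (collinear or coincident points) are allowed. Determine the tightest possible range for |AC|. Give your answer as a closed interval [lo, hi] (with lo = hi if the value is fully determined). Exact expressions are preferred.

|AC| ∈ [2, 92]  (≈ [2.0000, 92.0000])

|AB| ∈ [30, 45]
|BC| ∈ {47}
|AC| ∈ [2, 92]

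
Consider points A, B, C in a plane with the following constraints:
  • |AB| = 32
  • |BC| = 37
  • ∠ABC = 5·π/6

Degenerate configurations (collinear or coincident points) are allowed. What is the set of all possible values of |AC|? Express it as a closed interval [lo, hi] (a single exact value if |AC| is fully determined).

|AC| = √(1184·√(3) + 2393)  (≈ 66.6614)

|AB| ∈ {32}
|BC| ∈ {37}
|AC| ∈ {√(1184·√(3) + 2393)}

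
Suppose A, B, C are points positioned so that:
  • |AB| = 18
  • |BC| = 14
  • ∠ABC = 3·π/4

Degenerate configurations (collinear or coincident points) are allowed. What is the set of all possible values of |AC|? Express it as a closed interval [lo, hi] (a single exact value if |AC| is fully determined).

|AB| ∈ {18}
|BC| ∈ {14}
|AC| ∈ {2·√(63·√(2) + 130)}

|AC| = 2·√(63·√(2) + 130)  (≈ 29.6037)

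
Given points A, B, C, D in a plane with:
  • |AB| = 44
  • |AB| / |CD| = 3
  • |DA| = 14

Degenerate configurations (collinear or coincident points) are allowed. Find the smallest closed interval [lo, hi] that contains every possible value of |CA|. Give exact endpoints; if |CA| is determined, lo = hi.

|AB| ∈ {44}
|AD| ∈ {14}
|CD| ∈ {44/3}
|BD| ∈ [30, 58]
|AC| ∈ [2/3, 86/3]
|BC| ∈ [46/3, 218/3]

|CA| ∈ [2/3, 86/3]  (≈ [0.6667, 28.6667])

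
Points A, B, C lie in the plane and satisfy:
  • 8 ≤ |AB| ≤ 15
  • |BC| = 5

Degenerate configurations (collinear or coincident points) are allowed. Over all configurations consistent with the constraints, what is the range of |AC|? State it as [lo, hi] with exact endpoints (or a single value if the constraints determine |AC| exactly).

|AB| ∈ [8, 15]
|BC| ∈ {5}
|AC| ∈ [3, 20]

|AC| ∈ [3, 20]  (≈ [3.0000, 20.0000])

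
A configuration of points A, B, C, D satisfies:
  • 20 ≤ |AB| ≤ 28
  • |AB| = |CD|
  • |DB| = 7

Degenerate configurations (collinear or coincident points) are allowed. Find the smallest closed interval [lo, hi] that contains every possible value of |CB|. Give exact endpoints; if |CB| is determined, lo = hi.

|AB| ∈ [20, 28]
|BD| ∈ {7}
|CD| ∈ [20, 28]
|AD| ∈ [13, 35]
|BC| ∈ [13, 35]
|AC| ∈ [0, 63]

|CB| ∈ [13, 35]  (≈ [13.0000, 35.0000])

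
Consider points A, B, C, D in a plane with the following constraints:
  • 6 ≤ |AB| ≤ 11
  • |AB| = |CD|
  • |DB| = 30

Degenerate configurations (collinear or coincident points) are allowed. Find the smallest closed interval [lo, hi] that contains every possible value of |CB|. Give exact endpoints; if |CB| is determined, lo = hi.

|CB| ∈ [19, 41]  (≈ [19.0000, 41.0000])

|AB| ∈ [6, 11]
|BD| ∈ {30}
|CD| ∈ [6, 11]
|AD| ∈ [19, 41]
|BC| ∈ [19, 41]
|AC| ∈ [8, 52]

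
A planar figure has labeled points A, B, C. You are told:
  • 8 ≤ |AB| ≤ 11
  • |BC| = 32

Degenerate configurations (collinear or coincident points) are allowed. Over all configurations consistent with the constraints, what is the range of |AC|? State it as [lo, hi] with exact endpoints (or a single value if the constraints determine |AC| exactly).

|AB| ∈ [8, 11]
|BC| ∈ {32}
|AC| ∈ [21, 43]

|AC| ∈ [21, 43]  (≈ [21.0000, 43.0000])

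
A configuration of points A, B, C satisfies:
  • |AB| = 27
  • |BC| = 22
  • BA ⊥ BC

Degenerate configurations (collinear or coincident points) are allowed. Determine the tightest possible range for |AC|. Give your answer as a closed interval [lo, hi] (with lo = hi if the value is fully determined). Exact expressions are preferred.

|AC| = √(1213)  (≈ 34.8281)

|AB| ∈ {27}
|BC| ∈ {22}
|AC| ∈ {√(1213)}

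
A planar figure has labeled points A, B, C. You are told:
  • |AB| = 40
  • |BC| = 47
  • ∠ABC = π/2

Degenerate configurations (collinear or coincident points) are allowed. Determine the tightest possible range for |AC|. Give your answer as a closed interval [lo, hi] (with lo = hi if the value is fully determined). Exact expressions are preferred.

|AB| ∈ {40}
|BC| ∈ {47}
|AC| ∈ {√(3809)}

|AC| = √(3809)  (≈ 61.7171)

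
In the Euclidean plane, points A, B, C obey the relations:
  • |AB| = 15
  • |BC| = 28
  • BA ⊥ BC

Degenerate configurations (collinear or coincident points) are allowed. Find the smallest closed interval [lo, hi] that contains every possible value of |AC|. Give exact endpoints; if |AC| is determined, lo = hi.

|AC| = √(1009)  (≈ 31.7648)

|AB| ∈ {15}
|BC| ∈ {28}
|AC| ∈ {√(1009)}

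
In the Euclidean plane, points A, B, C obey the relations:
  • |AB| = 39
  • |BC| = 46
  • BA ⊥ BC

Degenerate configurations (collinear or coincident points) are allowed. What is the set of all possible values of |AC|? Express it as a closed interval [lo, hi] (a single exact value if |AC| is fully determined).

|AB| ∈ {39}
|BC| ∈ {46}
|AC| ∈ {√(3637)}

|AC| = √(3637)  (≈ 60.3075)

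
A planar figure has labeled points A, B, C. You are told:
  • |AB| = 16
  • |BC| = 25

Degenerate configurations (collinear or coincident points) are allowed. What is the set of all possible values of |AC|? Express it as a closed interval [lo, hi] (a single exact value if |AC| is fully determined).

|AB| ∈ {16}
|BC| ∈ {25}
|AC| ∈ [9, 41]

|AC| ∈ [9, 41]  (≈ [9.0000, 41.0000])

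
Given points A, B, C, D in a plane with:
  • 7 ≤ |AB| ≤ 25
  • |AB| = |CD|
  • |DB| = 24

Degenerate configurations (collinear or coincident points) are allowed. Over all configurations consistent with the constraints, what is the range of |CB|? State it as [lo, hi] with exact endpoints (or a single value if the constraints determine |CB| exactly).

|CB| ∈ [0, 49]  (≈ [0.0000, 49.0000])

|AB| ∈ [7, 25]
|BD| ∈ {24}
|CD| ∈ [7, 25]
|AD| ∈ [0, 49]
|BC| ∈ [0, 49]
|AC| ∈ [0, 74]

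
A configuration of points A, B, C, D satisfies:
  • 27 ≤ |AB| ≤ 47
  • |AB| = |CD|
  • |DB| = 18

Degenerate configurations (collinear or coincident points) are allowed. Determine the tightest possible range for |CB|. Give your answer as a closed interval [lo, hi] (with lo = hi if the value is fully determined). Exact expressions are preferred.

|AB| ∈ [27, 47]
|BD| ∈ {18}
|CD| ∈ [27, 47]
|AD| ∈ [9, 65]
|BC| ∈ [9, 65]
|AC| ∈ [0, 112]

|CB| ∈ [9, 65]  (≈ [9.0000, 65.0000])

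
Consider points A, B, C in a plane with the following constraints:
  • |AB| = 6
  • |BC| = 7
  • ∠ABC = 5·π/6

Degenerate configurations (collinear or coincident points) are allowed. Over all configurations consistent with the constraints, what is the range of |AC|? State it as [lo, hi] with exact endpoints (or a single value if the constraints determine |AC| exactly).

|AC| = √(42·√(3) + 85)  (≈ 12.5597)

|AB| ∈ {6}
|BC| ∈ {7}
|AC| ∈ {√(42·√(3) + 85)}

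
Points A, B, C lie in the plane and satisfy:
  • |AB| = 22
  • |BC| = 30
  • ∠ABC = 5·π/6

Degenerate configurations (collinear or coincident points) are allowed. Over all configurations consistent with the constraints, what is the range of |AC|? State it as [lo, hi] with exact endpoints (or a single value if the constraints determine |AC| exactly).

|AB| ∈ {22}
|BC| ∈ {30}
|AC| ∈ {2·√(165·√(3) + 346)}

|AC| = 2·√(165·√(3) + 346)  (≈ 50.2708)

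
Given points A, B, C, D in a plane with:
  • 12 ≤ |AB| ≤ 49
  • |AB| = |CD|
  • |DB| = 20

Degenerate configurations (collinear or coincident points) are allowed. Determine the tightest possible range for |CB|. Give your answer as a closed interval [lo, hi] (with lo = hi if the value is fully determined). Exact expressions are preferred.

|AB| ∈ [12, 49]
|BD| ∈ {20}
|CD| ∈ [12, 49]
|AD| ∈ [0, 69]
|BC| ∈ [0, 69]
|AC| ∈ [0, 118]

|CB| ∈ [0, 69]  (≈ [0.0000, 69.0000])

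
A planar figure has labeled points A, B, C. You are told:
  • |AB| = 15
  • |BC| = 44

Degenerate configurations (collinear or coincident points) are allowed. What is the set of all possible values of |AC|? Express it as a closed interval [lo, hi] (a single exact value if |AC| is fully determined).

|AC| ∈ [29, 59]  (≈ [29.0000, 59.0000])

|AB| ∈ {15}
|BC| ∈ {44}
|AC| ∈ [29, 59]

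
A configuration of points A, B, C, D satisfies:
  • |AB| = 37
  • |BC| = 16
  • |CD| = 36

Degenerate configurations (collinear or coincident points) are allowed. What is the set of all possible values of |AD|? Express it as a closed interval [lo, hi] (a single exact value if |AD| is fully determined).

|AD| ∈ [0, 89]  (≈ [0.0000, 89.0000])

|AB| ∈ {37}
|BC| ∈ {16}
|CD| ∈ {36}
|AC| ∈ [21, 53]
|BD| ∈ [20, 52]
|AD| ∈ [0, 89]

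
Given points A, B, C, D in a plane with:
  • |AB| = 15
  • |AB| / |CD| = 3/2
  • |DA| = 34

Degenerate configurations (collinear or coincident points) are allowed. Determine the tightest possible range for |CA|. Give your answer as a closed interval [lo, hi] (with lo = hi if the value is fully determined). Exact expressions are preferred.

|AB| ∈ {15}
|AD| ∈ {34}
|CD| ∈ {10}
|BD| ∈ [19, 49]
|AC| ∈ [24, 44]
|BC| ∈ [9, 59]

|CA| ∈ [24, 44]  (≈ [24.0000, 44.0000])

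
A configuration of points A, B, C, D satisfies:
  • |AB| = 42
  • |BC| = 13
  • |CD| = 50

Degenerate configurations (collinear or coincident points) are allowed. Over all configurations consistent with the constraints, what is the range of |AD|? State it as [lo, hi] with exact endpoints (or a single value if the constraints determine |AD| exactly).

|AB| ∈ {42}
|BC| ∈ {13}
|CD| ∈ {50}
|AC| ∈ [29, 55]
|BD| ∈ [37, 63]
|AD| ∈ [0, 105]

|AD| ∈ [0, 105]  (≈ [0.0000, 105.0000])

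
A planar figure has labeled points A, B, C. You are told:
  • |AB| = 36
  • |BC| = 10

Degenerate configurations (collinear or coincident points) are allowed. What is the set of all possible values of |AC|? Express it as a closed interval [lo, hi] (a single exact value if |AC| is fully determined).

|AB| ∈ {36}
|BC| ∈ {10}
|AC| ∈ [26, 46]

|AC| ∈ [26, 46]  (≈ [26.0000, 46.0000])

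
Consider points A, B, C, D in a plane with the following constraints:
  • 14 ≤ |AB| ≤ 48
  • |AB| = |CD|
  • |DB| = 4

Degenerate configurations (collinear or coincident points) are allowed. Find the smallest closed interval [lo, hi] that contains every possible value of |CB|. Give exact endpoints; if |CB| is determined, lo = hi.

|AB| ∈ [14, 48]
|BD| ∈ {4}
|CD| ∈ [14, 48]
|AD| ∈ [10, 52]
|BC| ∈ [10, 52]
|AC| ∈ [0, 100]

|CB| ∈ [10, 52]  (≈ [10.0000, 52.0000])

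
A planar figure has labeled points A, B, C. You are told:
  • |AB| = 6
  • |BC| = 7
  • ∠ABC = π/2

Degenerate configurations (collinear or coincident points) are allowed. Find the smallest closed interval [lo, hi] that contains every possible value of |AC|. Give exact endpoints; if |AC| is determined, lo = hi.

|AC| = √(85)  (≈ 9.2195)

|AB| ∈ {6}
|BC| ∈ {7}
|AC| ∈ {√(85)}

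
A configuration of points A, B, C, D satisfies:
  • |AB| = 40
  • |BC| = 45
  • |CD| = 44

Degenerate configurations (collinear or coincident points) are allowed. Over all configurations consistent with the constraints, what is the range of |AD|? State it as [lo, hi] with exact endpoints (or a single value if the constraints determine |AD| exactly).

|AD| ∈ [0, 129]  (≈ [0.0000, 129.0000])

|AB| ∈ {40}
|BC| ∈ {45}
|CD| ∈ {44}
|AC| ∈ [5, 85]
|BD| ∈ [1, 89]
|AD| ∈ [0, 129]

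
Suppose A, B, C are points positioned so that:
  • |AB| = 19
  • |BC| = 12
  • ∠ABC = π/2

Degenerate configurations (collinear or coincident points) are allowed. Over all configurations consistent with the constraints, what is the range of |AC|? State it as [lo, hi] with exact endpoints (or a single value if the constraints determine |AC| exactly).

|AC| = √(505)  (≈ 22.4722)

|AB| ∈ {19}
|BC| ∈ {12}
|AC| ∈ {√(505)}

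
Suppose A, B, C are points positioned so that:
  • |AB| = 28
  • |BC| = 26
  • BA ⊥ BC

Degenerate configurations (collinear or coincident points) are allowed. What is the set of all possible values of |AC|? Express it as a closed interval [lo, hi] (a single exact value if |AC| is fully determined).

|AB| ∈ {28}
|BC| ∈ {26}
|AC| ∈ {2·√(365)}

|AC| = 2·√(365)  (≈ 38.2099)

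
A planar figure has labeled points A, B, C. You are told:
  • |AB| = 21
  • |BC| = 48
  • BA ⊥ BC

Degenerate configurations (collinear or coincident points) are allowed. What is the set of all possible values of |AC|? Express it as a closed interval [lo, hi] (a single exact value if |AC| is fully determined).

|AB| ∈ {21}
|BC| ∈ {48}
|AC| ∈ {3·√(305)}

|AC| = 3·√(305)  (≈ 52.3927)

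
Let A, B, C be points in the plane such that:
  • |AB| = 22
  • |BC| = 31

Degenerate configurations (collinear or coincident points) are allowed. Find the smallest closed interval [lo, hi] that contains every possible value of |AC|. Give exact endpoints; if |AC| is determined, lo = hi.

|AB| ∈ {22}
|BC| ∈ {31}
|AC| ∈ [9, 53]

|AC| ∈ [9, 53]  (≈ [9.0000, 53.0000])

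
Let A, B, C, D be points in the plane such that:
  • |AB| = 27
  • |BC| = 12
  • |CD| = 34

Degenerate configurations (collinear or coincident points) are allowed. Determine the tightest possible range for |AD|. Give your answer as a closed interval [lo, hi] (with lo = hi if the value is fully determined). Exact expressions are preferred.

|AB| ∈ {27}
|BC| ∈ {12}
|CD| ∈ {34}
|AC| ∈ [15, 39]
|BD| ∈ [22, 46]
|AD| ∈ [0, 73]

|AD| ∈ [0, 73]  (≈ [0.0000, 73.0000])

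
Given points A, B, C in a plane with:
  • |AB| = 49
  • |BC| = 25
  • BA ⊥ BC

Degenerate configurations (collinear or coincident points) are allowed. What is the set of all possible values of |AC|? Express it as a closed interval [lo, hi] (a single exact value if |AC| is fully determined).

|AC| = √(3026)  (≈ 55.0091)

|AB| ∈ {49}
|BC| ∈ {25}
|AC| ∈ {√(3026)}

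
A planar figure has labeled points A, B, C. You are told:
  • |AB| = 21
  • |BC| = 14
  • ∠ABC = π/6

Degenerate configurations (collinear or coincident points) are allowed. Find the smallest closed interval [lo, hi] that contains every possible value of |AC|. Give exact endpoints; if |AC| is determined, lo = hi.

|AB| ∈ {21}
|BC| ∈ {14}
|AC| ∈ {7·√(13 - 6·√(3))}

|AC| = 7·√(13 - 6·√(3))  (≈ 11.3039)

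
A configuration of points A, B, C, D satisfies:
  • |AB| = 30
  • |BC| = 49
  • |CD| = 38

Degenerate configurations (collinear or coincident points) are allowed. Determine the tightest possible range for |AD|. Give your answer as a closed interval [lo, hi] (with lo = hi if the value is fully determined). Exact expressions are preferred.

|AD| ∈ [0, 117]  (≈ [0.0000, 117.0000])

|AB| ∈ {30}
|BC| ∈ {49}
|CD| ∈ {38}
|AC| ∈ [19, 79]
|BD| ∈ [11, 87]
|AD| ∈ [0, 117]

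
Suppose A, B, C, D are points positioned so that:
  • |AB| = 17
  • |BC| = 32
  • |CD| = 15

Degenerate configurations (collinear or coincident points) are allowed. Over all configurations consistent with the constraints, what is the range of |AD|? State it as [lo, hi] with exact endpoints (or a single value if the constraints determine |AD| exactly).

|AB| ∈ {17}
|BC| ∈ {32}
|CD| ∈ {15}
|AC| ∈ [15, 49]
|BD| ∈ [17, 47]
|AD| ∈ [0, 64]

|AD| ∈ [0, 64]  (≈ [0.0000, 64.0000])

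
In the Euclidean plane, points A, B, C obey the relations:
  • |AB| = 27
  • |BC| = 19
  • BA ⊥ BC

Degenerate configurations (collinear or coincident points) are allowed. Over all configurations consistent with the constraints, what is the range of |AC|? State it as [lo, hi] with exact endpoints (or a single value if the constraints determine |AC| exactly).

|AC| = √(1090)  (≈ 33.0151)

|AB| ∈ {27}
|BC| ∈ {19}
|AC| ∈ {√(1090)}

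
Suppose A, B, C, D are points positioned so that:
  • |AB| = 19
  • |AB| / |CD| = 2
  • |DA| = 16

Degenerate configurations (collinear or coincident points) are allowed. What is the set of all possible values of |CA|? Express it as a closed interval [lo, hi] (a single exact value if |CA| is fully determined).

|AB| ∈ {19}
|AD| ∈ {16}
|CD| ∈ {19/2}
|BD| ∈ [3, 35]
|AC| ∈ [13/2, 51/2]
|BC| ∈ [0, 89/2]

|CA| ∈ [13/2, 51/2]  (≈ [6.5000, 25.5000])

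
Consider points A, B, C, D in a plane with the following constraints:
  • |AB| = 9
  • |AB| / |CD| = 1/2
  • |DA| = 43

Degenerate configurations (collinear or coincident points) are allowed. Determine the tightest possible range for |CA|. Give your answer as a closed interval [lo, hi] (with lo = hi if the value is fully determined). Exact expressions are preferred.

|AB| ∈ {9}
|AD| ∈ {43}
|CD| ∈ {18}
|BD| ∈ [34, 52]
|AC| ∈ [25, 61]
|BC| ∈ [16, 70]

|CA| ∈ [25, 61]  (≈ [25.0000, 61.0000])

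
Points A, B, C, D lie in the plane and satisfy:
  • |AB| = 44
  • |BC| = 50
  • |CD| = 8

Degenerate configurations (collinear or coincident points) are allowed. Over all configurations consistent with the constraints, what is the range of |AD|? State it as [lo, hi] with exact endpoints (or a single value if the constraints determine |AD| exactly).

|AD| ∈ [0, 102]  (≈ [0.0000, 102.0000])

|AB| ∈ {44}
|BC| ∈ {50}
|CD| ∈ {8}
|AC| ∈ [6, 94]
|BD| ∈ [42, 58]
|AD| ∈ [0, 102]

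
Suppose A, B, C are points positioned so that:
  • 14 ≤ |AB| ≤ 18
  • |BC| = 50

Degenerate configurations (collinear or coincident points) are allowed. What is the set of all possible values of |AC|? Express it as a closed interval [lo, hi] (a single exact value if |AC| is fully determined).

|AB| ∈ [14, 18]
|BC| ∈ {50}
|AC| ∈ [32, 68]

|AC| ∈ [32, 68]  (≈ [32.0000, 68.0000])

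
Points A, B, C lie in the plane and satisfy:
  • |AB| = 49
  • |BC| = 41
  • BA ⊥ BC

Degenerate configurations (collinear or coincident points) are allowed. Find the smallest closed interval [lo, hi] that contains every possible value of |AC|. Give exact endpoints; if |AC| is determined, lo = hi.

|AC| = √(4082)  (≈ 63.8905)

|AB| ∈ {49}
|BC| ∈ {41}
|AC| ∈ {√(4082)}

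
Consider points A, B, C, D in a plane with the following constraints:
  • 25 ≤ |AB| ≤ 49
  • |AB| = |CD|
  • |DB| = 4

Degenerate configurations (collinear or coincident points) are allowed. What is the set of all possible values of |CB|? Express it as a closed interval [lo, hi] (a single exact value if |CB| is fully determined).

|CB| ∈ [21, 53]  (≈ [21.0000, 53.0000])

|AB| ∈ [25, 49]
|BD| ∈ {4}
|CD| ∈ [25, 49]
|AD| ∈ [21, 53]
|BC| ∈ [21, 53]
|AC| ∈ [0, 102]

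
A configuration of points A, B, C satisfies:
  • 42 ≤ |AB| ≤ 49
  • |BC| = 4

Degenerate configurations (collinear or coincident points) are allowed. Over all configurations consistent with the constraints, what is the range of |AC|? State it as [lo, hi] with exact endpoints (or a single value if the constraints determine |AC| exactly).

|AB| ∈ [42, 49]
|BC| ∈ {4}
|AC| ∈ [38, 53]

|AC| ∈ [38, 53]  (≈ [38.0000, 53.0000])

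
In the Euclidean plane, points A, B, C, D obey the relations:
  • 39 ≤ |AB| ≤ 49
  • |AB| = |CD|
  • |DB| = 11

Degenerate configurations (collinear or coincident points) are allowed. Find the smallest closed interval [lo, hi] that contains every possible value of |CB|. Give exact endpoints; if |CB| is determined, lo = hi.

|CB| ∈ [28, 60]  (≈ [28.0000, 60.0000])

|AB| ∈ [39, 49]
|BD| ∈ {11}
|CD| ∈ [39, 49]
|AD| ∈ [28, 60]
|BC| ∈ [28, 60]
|AC| ∈ [0, 109]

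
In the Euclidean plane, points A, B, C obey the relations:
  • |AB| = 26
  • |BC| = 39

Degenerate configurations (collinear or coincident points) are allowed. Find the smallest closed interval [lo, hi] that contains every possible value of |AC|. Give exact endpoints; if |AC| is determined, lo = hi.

|AC| ∈ [13, 65]  (≈ [13.0000, 65.0000])

|AB| ∈ {26}
|BC| ∈ {39}
|AC| ∈ [13, 65]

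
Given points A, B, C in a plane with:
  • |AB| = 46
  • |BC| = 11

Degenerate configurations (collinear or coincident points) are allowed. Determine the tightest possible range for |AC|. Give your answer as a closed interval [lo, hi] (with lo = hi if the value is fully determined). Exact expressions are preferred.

|AB| ∈ {46}
|BC| ∈ {11}
|AC| ∈ [35, 57]

|AC| ∈ [35, 57]  (≈ [35.0000, 57.0000])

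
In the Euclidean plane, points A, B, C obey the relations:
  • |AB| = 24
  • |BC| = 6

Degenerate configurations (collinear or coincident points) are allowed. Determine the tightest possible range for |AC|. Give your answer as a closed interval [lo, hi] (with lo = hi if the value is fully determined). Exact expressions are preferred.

|AB| ∈ {24}
|BC| ∈ {6}
|AC| ∈ [18, 30]

|AC| ∈ [18, 30]  (≈ [18.0000, 30.0000])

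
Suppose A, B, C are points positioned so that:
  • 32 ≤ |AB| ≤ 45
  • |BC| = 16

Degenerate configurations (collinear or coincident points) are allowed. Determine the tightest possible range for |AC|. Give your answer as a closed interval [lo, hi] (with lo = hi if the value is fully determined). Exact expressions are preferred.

|AB| ∈ [32, 45]
|BC| ∈ {16}
|AC| ∈ [16, 61]

|AC| ∈ [16, 61]  (≈ [16.0000, 61.0000])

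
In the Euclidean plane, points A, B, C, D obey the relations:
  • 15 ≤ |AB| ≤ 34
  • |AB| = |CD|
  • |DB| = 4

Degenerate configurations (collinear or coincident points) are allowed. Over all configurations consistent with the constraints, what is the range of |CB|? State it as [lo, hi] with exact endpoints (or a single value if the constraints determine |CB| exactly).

|CB| ∈ [11, 38]  (≈ [11.0000, 38.0000])

|AB| ∈ [15, 34]
|BD| ∈ {4}
|CD| ∈ [15, 34]
|AD| ∈ [11, 38]
|BC| ∈ [11, 38]
|AC| ∈ [0, 72]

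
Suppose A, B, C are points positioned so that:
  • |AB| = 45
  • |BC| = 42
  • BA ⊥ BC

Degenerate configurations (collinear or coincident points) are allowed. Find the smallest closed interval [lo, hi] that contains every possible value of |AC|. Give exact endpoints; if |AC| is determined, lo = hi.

|AB| ∈ {45}
|BC| ∈ {42}
|AC| ∈ {3·√(421)}

|AC| = 3·√(421)  (≈ 61.5549)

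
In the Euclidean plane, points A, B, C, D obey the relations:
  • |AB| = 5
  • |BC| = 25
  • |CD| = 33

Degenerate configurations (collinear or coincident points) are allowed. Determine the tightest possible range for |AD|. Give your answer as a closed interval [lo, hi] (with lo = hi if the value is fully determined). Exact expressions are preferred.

|AD| ∈ [3, 63]  (≈ [3.0000, 63.0000])

|AB| ∈ {5}
|BC| ∈ {25}
|CD| ∈ {33}
|AC| ∈ [20, 30]
|BD| ∈ [8, 58]
|AD| ∈ [3, 63]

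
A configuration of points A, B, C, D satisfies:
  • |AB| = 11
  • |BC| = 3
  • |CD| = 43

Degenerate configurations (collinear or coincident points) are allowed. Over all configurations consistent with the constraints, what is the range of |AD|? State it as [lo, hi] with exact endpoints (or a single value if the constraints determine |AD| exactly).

|AB| ∈ {11}
|BC| ∈ {3}
|CD| ∈ {43}
|AC| ∈ [8, 14]
|BD| ∈ [40, 46]
|AD| ∈ [29, 57]

|AD| ∈ [29, 57]  (≈ [29.0000, 57.0000])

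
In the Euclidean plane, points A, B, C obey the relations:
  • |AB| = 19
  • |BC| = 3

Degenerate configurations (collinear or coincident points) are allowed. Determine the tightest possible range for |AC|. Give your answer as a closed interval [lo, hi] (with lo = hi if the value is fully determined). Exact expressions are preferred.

|AC| ∈ [16, 22]  (≈ [16.0000, 22.0000])

|AB| ∈ {19}
|BC| ∈ {3}
|AC| ∈ [16, 22]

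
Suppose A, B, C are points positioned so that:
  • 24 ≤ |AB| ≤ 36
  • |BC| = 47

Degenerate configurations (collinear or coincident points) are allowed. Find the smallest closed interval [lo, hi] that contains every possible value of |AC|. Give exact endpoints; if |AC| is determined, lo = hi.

|AB| ∈ [24, 36]
|BC| ∈ {47}
|AC| ∈ [11, 83]

|AC| ∈ [11, 83]  (≈ [11.0000, 83.0000])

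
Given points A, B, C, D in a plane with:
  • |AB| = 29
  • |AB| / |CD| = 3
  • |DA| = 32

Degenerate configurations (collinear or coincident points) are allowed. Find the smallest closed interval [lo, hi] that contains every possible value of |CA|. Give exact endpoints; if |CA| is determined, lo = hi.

|AB| ∈ {29}
|AD| ∈ {32}
|CD| ∈ {29/3}
|BD| ∈ [3, 61]
|AC| ∈ [67/3, 125/3]
|BC| ∈ [0, 212/3]

|CA| ∈ [67/3, 125/3]  (≈ [22.3333, 41.6667])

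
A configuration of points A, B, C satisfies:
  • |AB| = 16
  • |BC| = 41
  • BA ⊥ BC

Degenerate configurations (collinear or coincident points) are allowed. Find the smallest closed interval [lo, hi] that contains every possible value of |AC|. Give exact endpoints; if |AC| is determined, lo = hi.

|AC| = √(1937)  (≈ 44.0114)

|AB| ∈ {16}
|BC| ∈ {41}
|AC| ∈ {√(1937)}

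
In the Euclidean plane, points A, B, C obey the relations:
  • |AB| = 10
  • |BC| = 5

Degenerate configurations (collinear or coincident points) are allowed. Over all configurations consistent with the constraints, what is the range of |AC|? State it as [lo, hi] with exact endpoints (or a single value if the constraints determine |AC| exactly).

|AB| ∈ {10}
|BC| ∈ {5}
|AC| ∈ [5, 15]

|AC| ∈ [5, 15]  (≈ [5.0000, 15.0000])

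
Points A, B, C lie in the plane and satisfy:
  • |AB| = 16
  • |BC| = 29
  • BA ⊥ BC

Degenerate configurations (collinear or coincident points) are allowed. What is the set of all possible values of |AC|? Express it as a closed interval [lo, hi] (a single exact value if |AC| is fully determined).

|AC| = √(1097)  (≈ 33.1210)

|AB| ∈ {16}
|BC| ∈ {29}
|AC| ∈ {√(1097)}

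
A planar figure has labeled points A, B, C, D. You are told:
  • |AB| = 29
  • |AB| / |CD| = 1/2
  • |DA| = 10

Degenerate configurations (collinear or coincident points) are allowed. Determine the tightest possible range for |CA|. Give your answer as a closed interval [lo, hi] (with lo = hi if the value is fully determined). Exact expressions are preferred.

|CA| ∈ [48, 68]  (≈ [48.0000, 68.0000])

|AB| ∈ {29}
|AD| ∈ {10}
|CD| ∈ {58}
|BD| ∈ [19, 39]
|AC| ∈ [48, 68]
|BC| ∈ [19, 97]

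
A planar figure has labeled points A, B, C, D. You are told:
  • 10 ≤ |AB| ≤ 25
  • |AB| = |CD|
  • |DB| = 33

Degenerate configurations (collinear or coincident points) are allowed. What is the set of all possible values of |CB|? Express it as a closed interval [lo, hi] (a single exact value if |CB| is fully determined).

|AB| ∈ [10, 25]
|BD| ∈ {33}
|CD| ∈ [10, 25]
|AD| ∈ [8, 58]
|BC| ∈ [8, 58]
|AC| ∈ [0, 83]

|CB| ∈ [8, 58]  (≈ [8.0000, 58.0000])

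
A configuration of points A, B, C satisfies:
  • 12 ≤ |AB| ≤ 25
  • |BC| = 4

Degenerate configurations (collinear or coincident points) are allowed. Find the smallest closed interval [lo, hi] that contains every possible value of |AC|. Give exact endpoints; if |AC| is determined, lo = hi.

|AC| ∈ [8, 29]  (≈ [8.0000, 29.0000])

|AB| ∈ [12, 25]
|BC| ∈ {4}
|AC| ∈ [8, 29]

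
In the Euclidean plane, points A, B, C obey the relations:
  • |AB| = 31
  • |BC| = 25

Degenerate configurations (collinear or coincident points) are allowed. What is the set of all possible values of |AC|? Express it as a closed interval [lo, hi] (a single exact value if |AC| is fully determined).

|AC| ∈ [6, 56]  (≈ [6.0000, 56.0000])

|AB| ∈ {31}
|BC| ∈ {25}
|AC| ∈ [6, 56]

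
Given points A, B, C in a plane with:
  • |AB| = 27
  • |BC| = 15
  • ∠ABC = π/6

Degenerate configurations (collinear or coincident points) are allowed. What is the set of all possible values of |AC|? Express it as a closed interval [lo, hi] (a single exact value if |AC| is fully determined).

|AB| ∈ {27}
|BC| ∈ {15}
|AC| ∈ {3·√(106 - 45·√(3))}

|AC| = 3·√(106 - 45·√(3))  (≈ 15.8909)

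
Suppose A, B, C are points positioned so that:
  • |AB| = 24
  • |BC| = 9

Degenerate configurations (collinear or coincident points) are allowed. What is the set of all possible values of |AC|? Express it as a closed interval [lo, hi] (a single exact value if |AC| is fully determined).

|AB| ∈ {24}
|BC| ∈ {9}
|AC| ∈ [15, 33]

|AC| ∈ [15, 33]  (≈ [15.0000, 33.0000])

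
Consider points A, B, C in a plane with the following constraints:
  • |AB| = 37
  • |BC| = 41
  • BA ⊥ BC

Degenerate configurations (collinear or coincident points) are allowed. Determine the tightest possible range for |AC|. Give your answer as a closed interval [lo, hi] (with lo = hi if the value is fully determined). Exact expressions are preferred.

|AC| = 5·√(122)  (≈ 55.2268)

|AB| ∈ {37}
|BC| ∈ {41}
|AC| ∈ {5·√(122)}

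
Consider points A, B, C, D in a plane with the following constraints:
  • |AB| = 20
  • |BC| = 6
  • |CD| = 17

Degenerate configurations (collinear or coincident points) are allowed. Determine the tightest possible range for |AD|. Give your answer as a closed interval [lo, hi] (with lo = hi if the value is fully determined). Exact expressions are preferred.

|AD| ∈ [0, 43]  (≈ [0.0000, 43.0000])

|AB| ∈ {20}
|BC| ∈ {6}
|CD| ∈ {17}
|AC| ∈ [14, 26]
|BD| ∈ [11, 23]
|AD| ∈ [0, 43]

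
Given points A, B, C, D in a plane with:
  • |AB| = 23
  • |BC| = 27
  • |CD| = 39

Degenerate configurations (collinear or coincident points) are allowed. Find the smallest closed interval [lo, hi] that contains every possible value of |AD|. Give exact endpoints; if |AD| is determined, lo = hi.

|AD| ∈ [0, 89]  (≈ [0.0000, 89.0000])

|AB| ∈ {23}
|BC| ∈ {27}
|CD| ∈ {39}
|AC| ∈ [4, 50]
|BD| ∈ [12, 66]
|AD| ∈ [0, 89]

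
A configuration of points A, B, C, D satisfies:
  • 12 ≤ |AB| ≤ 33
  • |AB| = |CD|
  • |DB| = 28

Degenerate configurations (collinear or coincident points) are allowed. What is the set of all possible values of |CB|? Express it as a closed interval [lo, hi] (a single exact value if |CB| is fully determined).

|CB| ∈ [0, 61]  (≈ [0.0000, 61.0000])

|AB| ∈ [12, 33]
|BD| ∈ {28}
|CD| ∈ [12, 33]
|AD| ∈ [0, 61]
|BC| ∈ [0, 61]
|AC| ∈ [0, 94]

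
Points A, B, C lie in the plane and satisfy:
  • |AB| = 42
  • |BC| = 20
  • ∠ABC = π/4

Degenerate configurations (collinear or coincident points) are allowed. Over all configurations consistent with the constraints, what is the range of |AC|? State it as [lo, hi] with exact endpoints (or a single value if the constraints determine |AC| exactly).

|AB| ∈ {42}
|BC| ∈ {20}
|AC| ∈ {2·√(541 - 210·√(2))}

|AC| = 2·√(541 - 210·√(2))  (≈ 31.2420)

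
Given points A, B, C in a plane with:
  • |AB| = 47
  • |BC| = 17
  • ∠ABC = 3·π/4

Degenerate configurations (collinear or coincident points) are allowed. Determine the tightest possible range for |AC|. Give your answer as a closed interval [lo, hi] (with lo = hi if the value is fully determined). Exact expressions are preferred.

|AC| = √(799·√(2) + 2498)  (≈ 60.2325)

|AB| ∈ {47}
|BC| ∈ {17}
|AC| ∈ {√(799·√(2) + 2498)}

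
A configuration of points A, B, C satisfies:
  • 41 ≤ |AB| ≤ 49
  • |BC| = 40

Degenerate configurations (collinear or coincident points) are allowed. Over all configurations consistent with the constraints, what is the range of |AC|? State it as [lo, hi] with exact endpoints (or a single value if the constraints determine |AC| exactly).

|AC| ∈ [1, 89]  (≈ [1.0000, 89.0000])

|AB| ∈ [41, 49]
|BC| ∈ {40}
|AC| ∈ [1, 89]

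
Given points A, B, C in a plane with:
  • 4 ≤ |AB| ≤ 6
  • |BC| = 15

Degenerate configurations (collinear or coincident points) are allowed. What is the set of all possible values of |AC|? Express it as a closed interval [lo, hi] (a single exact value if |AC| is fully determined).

|AC| ∈ [9, 21]  (≈ [9.0000, 21.0000])

|AB| ∈ [4, 6]
|BC| ∈ {15}
|AC| ∈ [9, 21]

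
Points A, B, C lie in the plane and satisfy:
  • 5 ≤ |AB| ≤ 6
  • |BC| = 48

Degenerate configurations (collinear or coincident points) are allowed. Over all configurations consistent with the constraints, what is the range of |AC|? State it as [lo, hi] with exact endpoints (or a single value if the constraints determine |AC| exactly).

|AB| ∈ [5, 6]
|BC| ∈ {48}
|AC| ∈ [42, 54]

|AC| ∈ [42, 54]  (≈ [42.0000, 54.0000])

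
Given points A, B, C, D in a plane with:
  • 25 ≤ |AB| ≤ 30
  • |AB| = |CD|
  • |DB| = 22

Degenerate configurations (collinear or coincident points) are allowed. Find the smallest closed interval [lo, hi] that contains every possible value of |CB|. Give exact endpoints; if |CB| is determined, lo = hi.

|AB| ∈ [25, 30]
|BD| ∈ {22}
|CD| ∈ [25, 30]
|AD| ∈ [3, 52]
|BC| ∈ [3, 52]
|AC| ∈ [0, 82]

|CB| ∈ [3, 52]  (≈ [3.0000, 52.0000])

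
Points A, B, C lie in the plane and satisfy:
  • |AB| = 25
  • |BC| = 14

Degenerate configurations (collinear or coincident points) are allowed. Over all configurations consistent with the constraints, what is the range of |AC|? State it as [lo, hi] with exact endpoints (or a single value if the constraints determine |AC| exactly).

|AC| ∈ [11, 39]  (≈ [11.0000, 39.0000])

|AB| ∈ {25}
|BC| ∈ {14}
|AC| ∈ [11, 39]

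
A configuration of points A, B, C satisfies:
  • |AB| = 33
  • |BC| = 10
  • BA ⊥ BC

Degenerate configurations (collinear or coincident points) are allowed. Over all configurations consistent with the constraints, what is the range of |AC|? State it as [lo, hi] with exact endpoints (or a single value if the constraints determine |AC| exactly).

|AB| ∈ {33}
|BC| ∈ {10}
|AC| ∈ {√(1189)}

|AC| = √(1189)  (≈ 34.4819)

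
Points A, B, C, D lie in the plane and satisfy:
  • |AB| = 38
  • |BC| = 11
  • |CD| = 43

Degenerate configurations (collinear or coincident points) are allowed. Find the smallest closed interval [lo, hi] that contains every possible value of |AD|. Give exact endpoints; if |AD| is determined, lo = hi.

|AD| ∈ [0, 92]  (≈ [0.0000, 92.0000])

|AB| ∈ {38}
|BC| ∈ {11}
|CD| ∈ {43}
|AC| ∈ [27, 49]
|BD| ∈ [32, 54]
|AD| ∈ [0, 92]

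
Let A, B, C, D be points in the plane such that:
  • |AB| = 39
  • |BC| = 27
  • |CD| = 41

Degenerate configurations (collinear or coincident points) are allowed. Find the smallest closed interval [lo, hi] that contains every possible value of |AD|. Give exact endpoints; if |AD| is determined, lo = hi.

|AB| ∈ {39}
|BC| ∈ {27}
|CD| ∈ {41}
|AC| ∈ [12, 66]
|BD| ∈ [14, 68]
|AD| ∈ [0, 107]

|AD| ∈ [0, 107]  (≈ [0.0000, 107.0000])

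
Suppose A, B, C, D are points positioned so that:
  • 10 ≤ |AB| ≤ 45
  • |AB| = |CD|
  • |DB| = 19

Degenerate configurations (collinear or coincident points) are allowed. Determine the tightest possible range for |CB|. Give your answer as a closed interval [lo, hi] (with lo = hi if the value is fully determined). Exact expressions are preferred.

|AB| ∈ [10, 45]
|BD| ∈ {19}
|CD| ∈ [10, 45]
|AD| ∈ [0, 64]
|BC| ∈ [0, 64]
|AC| ∈ [0, 109]

|CB| ∈ [0, 64]  (≈ [0.0000, 64.0000])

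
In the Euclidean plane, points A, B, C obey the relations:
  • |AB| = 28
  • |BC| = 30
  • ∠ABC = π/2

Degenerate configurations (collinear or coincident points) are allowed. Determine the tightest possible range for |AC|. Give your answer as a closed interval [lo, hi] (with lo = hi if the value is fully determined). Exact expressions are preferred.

|AC| = 2·√(421)  (≈ 41.0366)

|AB| ∈ {28}
|BC| ∈ {30}
|AC| ∈ {2·√(421)}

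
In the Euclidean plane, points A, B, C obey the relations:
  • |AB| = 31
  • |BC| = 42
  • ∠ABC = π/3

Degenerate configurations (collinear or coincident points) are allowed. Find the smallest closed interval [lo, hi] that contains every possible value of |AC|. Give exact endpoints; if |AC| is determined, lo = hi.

|AC| = √(1423)  (≈ 37.7227)

|AB| ∈ {31}
|BC| ∈ {42}
|AC| ∈ {√(1423)}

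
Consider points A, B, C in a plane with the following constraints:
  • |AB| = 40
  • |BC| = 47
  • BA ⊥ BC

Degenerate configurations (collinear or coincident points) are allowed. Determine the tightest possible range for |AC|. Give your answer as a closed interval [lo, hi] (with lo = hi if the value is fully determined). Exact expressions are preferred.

|AC| = √(3809)  (≈ 61.7171)

|AB| ∈ {40}
|BC| ∈ {47}
|AC| ∈ {√(3809)}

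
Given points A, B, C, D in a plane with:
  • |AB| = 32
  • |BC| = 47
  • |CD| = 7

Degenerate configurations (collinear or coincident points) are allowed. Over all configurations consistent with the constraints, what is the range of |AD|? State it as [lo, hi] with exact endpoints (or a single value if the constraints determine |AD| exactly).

|AD| ∈ [8, 86]  (≈ [8.0000, 86.0000])

|AB| ∈ {32}
|BC| ∈ {47}
|CD| ∈ {7}
|AC| ∈ [15, 79]
|BD| ∈ [40, 54]
|AD| ∈ [8, 86]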